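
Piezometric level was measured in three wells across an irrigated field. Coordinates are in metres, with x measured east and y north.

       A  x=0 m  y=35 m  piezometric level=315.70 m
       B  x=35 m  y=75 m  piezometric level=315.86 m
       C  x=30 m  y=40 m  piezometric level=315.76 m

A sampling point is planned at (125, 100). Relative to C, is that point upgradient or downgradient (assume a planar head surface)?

upgradient

Taking A as reference: B−A = (35, 40, +0.16); C−A = (30, 5, +0.06).
Solve a·Δx + b·Δy = Δh: det = 35·5 − 30·40 = -1025.
∂h/∂x = [(+0.16)·5 − (+0.06)·40] / -1025 = +0.001561
∂h/∂y = [35·(+0.06) − 30·(+0.16)] / -1025 = +0.002634
Head at (125, 100) = 315.70 + (+0.001561)·(125) + (+0.002634)·(65) = 316.07 m.
That is higher than the 315.76 m at C, so the point is upgradient.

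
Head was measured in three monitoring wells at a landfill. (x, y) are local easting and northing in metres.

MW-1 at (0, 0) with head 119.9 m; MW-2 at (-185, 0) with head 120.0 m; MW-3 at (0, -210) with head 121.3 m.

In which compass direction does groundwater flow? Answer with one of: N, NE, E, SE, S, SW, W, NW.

N

∂h/∂x = (120.0 − 119.9) / (-185 − 0) = -0.0005405
∂h/∂y = (121.3 − 119.9) / (-210 − 0) = -0.006667
Flow = −∇h = (+0.0005405 east, +0.006667 north), which points north.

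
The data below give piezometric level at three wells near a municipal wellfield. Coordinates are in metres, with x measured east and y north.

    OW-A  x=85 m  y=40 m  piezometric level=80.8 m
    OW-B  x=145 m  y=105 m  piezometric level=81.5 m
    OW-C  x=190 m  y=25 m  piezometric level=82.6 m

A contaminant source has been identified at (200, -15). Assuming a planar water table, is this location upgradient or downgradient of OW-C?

upgradient

Three-point gradient (reference OW-A): Δ to OW-B = (60, 65, +0.7), Δ to OW-C = (105, -15, +1.8).
∂h/∂x = +0.01650, ∂h/∂y = -0.004466 (det = -7725).
Head at (200, -15) = 80.8 + (+0.01650)·(115) + (-0.004466)·(-55) = 82.94 m.
That is higher than the 82.6 m at OW-C, so the point is upgradient.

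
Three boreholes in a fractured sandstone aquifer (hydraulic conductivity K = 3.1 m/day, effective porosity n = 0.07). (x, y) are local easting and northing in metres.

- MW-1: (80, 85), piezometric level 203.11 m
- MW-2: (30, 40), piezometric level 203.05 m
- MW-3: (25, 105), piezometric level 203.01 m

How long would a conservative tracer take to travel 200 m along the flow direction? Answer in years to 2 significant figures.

Taking MW-1 as reference: MW-2−MW-1 = (-50, -45, -0.06); MW-3−MW-1 = (-55, 20, -0.10).
Determinant of the coordinate differences = (-50)·20 − (-55)·(-45) = -3475.
∂h/∂x = [(-0.06)·20 − (-0.10)·(-45)] / -3475 = +0.001640
∂h/∂y = [(-50)·(-0.10) − (-55)·(-0.06)] / -3475 = -0.0004892
|∇h| = √(0.001640² + -0.0004892²) = 0.001711
Seepage velocity v = K·i/n = 3.1 × 0.001711 / 0.07 = 0.07577 m/day.
t = 200 / 0.07577 = 2640 days = 7.23 years.

7.2 years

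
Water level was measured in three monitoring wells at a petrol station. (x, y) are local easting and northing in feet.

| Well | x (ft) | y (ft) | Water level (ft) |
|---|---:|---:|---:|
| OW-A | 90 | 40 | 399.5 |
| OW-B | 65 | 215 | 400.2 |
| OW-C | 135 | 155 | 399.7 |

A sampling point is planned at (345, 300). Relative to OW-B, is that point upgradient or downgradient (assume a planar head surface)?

Differences from OW-A: to OW-B (Δx, Δy, Δh) = (-25, 175, +0.7); to OW-C = (45, 115, +0.2).
Determinant of the coordinate differences = (-25)·115 − 45·175 = -10750.
∂h/∂x = [(+0.7)·115 − (+0.2)·175] / -10750 = -0.004233
∂h/∂y = [(-25)·(+0.2) − 45·(+0.7)] / -10750 = +0.003395
Head at (345, 300) = 399.5 + (-0.004233)·(255) + (+0.003395)·(260) = 399.30 ft.
That is lower than the 400.2 ft at OW-B, so the point is downgradient.

downgradient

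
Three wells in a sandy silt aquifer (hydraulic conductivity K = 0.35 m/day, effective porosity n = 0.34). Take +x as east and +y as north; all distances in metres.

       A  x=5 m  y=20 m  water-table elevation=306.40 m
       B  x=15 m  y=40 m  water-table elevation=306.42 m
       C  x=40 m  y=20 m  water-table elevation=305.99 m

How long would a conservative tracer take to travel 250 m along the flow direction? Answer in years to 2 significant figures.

With h = a·x + b·y + c and A as origin, the differences give:
  10·a + 20·b = +0.02
  35·a + 0·b = -0.41
Eliminate b (×0 and ×20, subtract): -700·a = 8.200 → a = ∂h/∂x = -0.01171
Back-substitute: b = ∂h/∂y = +0.006857.
|∇h| = √(-0.01171² + 0.006857²) = 0.01357
Seepage velocity v = K·i/n = 0.35 × 0.01357 / 0.34 = 0.01397 m/day.
t = 250 / 0.01397 = 1.79e+04 days = 49 years.

49 years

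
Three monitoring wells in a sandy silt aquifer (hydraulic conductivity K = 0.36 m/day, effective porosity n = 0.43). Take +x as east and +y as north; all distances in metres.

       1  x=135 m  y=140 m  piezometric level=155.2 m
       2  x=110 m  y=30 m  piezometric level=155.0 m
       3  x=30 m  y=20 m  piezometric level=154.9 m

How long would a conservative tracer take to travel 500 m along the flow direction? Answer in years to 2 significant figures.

860 years

Taking 1 as reference: 2−1 = (-25, -110, -0.2); 3−1 = (-105, -120, -0.3).
Solve a·Δx + b·Δy = Δh: det = (-25)·(-120) − (-105)·(-110) = -8550.
∂h/∂x = [(-0.2)·(-120) − (-0.3)·(-110)] / -8550 = +0.001053
∂h/∂y = [(-25)·(-0.3) − (-105)·(-0.2)] / -8550 = +0.001579
|∇h| = √(0.001053² + 0.001579²) = 0.001898
Seepage velocity v = K·i/n = 0.36 × 0.001898 / 0.43 = 0.001589 m/day.
t = 500 / 0.001589 = 3.147e+05 days = 862 years.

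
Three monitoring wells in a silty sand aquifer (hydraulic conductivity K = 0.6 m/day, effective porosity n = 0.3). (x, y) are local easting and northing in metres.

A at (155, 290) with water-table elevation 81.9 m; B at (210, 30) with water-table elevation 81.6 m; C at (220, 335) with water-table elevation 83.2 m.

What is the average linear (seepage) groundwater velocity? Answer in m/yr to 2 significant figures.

Differences from A: to B (Δx, Δy, Δh) = (55, -260, -0.3); to C = (65, 45, +1.3).
Solve a·Δx + b·Δy = Δh: det = 55·45 − 65·(-260) = 19375.
∂h/∂x = [(-0.3)·45 − (+1.3)·(-260)] / 19375 = +0.01675
∂h/∂y = [55·(+1.3) − 65·(-0.3)] / 19375 = +0.004697
|∇h| = √(0.01675² + 0.004697²) = 0.0174
Seepage velocity v = K·i/n = 0.6 × 0.0174 / 0.3 = 0.0348 m/day = 12.71 m/yr.

13 m/yr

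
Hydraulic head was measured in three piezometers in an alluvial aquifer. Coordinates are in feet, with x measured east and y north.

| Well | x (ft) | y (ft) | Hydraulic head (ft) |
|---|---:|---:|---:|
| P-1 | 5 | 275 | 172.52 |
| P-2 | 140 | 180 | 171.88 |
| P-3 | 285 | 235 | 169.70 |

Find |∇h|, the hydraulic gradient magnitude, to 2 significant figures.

0.015

With h = a·x + b·y + c and P-1 as origin, the differences give:
  135·a + (-95)·b = -0.64
  280·a + (-40)·b = -2.82
Eliminate b (×(-40) and ×(-95), subtract): 21200·a = -242.300 → a = ∂h/∂x = -0.01143
Back-substitute: b = ∂h/∂y = -0.009505.
|∇h| = √(-0.01143² + -0.009505²) = 0.01487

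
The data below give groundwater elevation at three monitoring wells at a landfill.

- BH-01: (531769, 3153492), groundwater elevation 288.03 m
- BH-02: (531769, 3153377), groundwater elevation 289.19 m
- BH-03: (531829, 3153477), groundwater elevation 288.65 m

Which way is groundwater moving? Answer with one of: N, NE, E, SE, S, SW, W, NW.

NW

Taking BH-01 as reference: BH-02−BH-01 = (0, -115, +1.16); BH-03−BH-01 = (60, -15, +0.62).
Determinant of the coordinate differences = 0·(-15) − 60·(-115) = 6900.
∂h/∂x = [(+1.16)·(-15) − (+0.62)·(-115)] / 6900 = +0.007812
∂h/∂y = [0·(+0.62) − 60·(+1.16)] / 6900 = -0.01009
Flow = −∇h = (-0.007812 east, +0.01009 north), which points northwest.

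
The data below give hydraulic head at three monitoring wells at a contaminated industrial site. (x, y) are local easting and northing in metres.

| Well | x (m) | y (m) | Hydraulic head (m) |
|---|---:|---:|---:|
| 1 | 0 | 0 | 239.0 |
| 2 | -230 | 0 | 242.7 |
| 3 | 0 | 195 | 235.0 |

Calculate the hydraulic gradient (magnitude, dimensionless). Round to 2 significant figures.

∂h/∂x = (242.7 − 239.0) / (-230 − 0) = -0.01609
∂h/∂y = (235.0 − 239.0) / (195 − 0) = -0.02051
|∇h| = √(-0.01609² + -0.02051²) = 0.02607

0.026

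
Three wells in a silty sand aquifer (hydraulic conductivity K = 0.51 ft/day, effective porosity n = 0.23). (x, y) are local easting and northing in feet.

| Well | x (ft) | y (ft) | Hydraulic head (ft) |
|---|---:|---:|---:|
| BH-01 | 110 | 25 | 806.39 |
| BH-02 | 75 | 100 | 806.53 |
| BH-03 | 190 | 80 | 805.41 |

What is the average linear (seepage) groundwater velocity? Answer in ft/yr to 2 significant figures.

8.6 ft/yr

With h = a·x + b·y + c and BH-01 as origin, the differences give:
  (-35)·a + 75·b = +0.14
  80·a + 55·b = -0.98
Eliminate b (×55 and ×75, subtract): -7925·a = 81.200 → a = ∂h/∂x = -0.01025
Back-substitute: b = ∂h/∂y = -0.002915.
|∇h| = √(-0.01025² + -0.002915²) = 0.01066
Seepage velocity v = K·i/n = 0.51 × 0.01066 / 0.23 = 0.02364 ft/day = 8.635 ft/yr.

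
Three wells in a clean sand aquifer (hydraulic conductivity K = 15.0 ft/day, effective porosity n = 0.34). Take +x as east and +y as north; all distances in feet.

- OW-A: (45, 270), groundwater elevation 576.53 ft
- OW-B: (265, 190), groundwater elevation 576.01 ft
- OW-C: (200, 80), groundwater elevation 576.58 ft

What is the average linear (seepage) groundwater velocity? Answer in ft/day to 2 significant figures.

Differences from OW-A: to OW-B (Δx, Δy, Δh) = (220, -80, -0.52); to OW-C = (155, -190, +0.05).
Determinant of the coordinate differences = 220·(-190) − 155·(-80) = -29400.
∂h/∂x = [(-0.52)·(-190) − (+0.05)·(-80)] / -29400 = -0.003497
∂h/∂y = [220·(+0.05) − 155·(-0.52)] / -29400 = -0.003116
|∇h| = √(-0.003497² + -0.003116²) = 0.004684
Seepage velocity v = K·i/n = 15.0 × 0.004684 / 0.34 = 0.2066 ft/day.

0.21 ft/day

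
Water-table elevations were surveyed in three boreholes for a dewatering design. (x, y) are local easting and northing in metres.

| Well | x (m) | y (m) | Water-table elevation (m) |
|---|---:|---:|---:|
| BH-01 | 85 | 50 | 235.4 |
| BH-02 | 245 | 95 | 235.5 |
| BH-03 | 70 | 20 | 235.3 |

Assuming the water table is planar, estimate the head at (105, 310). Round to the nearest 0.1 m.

236.3 m

With h = a·x + b·y + c and BH-01 as origin, the differences give:
  160·a + 45·b = +0.1
  (-15)·a + (-30)·b = -0.1
Eliminate b (×(-30) and ×45, subtract): -4125·a = 1.50 → a = ∂h/∂x = -0.0003636
Back-substitute: b = ∂h/∂y = +0.003515.
h(105, 310) = 235.4 + (-0.0003636)·(20) + (+0.003515)·(260) = 235.4 -0.007 +0.914 = 236.307 m.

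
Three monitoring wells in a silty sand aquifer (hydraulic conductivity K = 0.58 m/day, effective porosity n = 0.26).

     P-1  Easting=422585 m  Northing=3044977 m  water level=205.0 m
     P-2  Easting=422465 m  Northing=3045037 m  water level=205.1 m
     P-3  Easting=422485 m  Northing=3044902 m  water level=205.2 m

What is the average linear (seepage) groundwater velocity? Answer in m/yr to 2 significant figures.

Differences from P-1: to P-2 (Δx, Δy, Δh) = (-120, 60, +0.1); to P-3 = (-100, -75, +0.2).
Solve a·Δx + b·Δy = Δh: det = (-120)·(-75) − (-100)·60 = 15000.
∂h/∂x = [(+0.1)·(-75) − (+0.2)·60] / 15000 = -0.001300
∂h/∂y = [(-120)·(+0.2) − (-100)·(+0.1)] / 15000 = -0.0009333
|∇h| = √(-0.001300² + -0.0009333²) = 0.0016
Seepage velocity v = K·i/n = 0.58 × 0.0016 / 0.26 = 0.003569 m/day = 1.304 m/yr.

1.3 m/yr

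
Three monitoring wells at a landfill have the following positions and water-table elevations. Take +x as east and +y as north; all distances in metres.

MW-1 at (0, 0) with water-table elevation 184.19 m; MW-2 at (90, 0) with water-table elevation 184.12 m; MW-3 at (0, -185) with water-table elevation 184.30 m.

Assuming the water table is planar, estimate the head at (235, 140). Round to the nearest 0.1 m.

183.9 m

∂h/∂x = (184.12 − 184.19) / (90 − 0) = -0.0007778
∂h/∂y = (184.30 − 184.19) / (-185 − 0) = -0.0005946
h(235, 140) = 184.19 + (-0.0007778)·(235) + (-0.0005946)·(140) = 184.19 -0.183 -0.083 = 183.924 m.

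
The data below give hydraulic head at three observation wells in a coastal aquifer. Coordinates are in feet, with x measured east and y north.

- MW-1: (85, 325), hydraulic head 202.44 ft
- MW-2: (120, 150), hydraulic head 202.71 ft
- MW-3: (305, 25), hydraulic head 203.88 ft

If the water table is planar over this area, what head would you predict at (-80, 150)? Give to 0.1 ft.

Three-point gradient (reference MW-1): Δ to MW-2 = (35, -175, +0.27), Δ to MW-3 = (220, -300, +1.44).
∂h/∂x = +0.006107, ∂h/∂y = -0.0003214 (det = 28000).
h(-80, 150) = 202.44 + (+0.006107)·(-165) + (-0.0003214)·(-175) = 202.44 -1.008 +0.056 = 201.489 ft.

201.5 ft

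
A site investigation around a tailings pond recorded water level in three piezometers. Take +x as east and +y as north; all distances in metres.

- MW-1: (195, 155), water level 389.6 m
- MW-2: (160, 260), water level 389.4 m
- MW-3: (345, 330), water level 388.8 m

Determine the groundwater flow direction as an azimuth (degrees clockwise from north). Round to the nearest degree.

040°

With h = a·x + b·y + c and MW-1 as origin, the differences give:
  (-35)·a + 105·b = -0.2
  150·a + 175·b = -0.8
Eliminate b (×175 and ×105, subtract): -21875·a = 49.00 → a = ∂h/∂x = -0.002240
Back-substitute: b = ∂h/∂y = -0.002651.
Flow direction (−∇h) has components (+0.002240 E, +0.002651 N).
Azimuth = atan2(E, N) = atan2(+0.002240, +0.002651) = 40.2° ≈ 040°.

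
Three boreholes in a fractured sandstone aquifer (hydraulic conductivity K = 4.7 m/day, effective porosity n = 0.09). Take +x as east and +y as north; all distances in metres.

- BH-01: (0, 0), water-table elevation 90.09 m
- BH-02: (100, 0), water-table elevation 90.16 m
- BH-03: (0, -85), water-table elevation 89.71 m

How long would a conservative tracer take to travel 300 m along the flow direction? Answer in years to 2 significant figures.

∂h/∂x = (90.16 − 90.09) / (100 − 0) = +0.0007000
∂h/∂y = (89.71 − 90.09) / (-85 − 0) = +0.004471
|∇h| = √(0.0007000² + 0.004471²) = 0.004525
Seepage velocity v = K·i/n = 4.7 × 0.004525 / 0.09 = 0.2363 m/day.
t = 300 / 0.2363 = 1270 days = 3.48 years.

3.5 years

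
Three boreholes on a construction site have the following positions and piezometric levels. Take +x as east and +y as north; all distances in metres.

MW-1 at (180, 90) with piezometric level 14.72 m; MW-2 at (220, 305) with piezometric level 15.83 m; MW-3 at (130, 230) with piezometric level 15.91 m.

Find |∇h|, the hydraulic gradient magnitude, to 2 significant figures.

0.0088

Three-point gradient (reference MW-1): Δ to MW-2 = (40, 215, +1.11), Δ to MW-3 = (-50, 140, +1.19).
∂h/∂x = -0.006144, ∂h/∂y = +0.006306 (det = 16350).
|∇h| = √(-0.006144² + 0.006306²) = 0.008804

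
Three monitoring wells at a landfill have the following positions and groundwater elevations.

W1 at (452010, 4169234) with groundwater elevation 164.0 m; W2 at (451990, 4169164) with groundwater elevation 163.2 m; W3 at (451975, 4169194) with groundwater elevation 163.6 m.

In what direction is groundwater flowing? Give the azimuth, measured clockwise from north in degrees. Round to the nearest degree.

Differences from W1: to W2 (Δx, Δy, Δh) = (-20, -70, -0.8); to W3 = (-35, -40, -0.4).
Solve a·Δx + b·Δy = Δh: det = (-20)·(-40) − (-35)·(-70) = -1650.
∂h/∂x = [(-0.8)·(-40) − (-0.4)·(-70)] / -1650 = -0.002424
∂h/∂y = [(-20)·(-0.4) − (-35)·(-0.8)] / -1650 = +0.01212
Flow direction (−∇h) has components (+0.002424 E, -0.01212 N).
Azimuth = atan2(E, N) = atan2(+0.002424, -0.01212) = 168.7° ≈ 169°.

169°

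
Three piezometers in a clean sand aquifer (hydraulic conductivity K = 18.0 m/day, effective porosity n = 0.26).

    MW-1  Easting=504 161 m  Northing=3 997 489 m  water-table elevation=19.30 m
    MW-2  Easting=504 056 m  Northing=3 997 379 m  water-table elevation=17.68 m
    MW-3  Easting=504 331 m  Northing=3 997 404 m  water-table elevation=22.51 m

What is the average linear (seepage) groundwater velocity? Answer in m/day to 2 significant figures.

1.2 m/day

With h = a·x + b·y + c and MW-1 as origin, the differences give:
  (-105)·a + (-110)·b = -1.62
  170·a + (-85)·b = +3.21
Eliminate b (×(-85) and ×(-110), subtract): 27625·a = 490.800 → a = ∂h/∂x = +0.01777
Back-substitute: b = ∂h/∂y = -0.002232.
|∇h| = √(0.01777² + -0.002232²) = 0.01791
Seepage velocity v = K·i/n = 18.0 × 0.01791 / 0.26 = 1.24 m/day.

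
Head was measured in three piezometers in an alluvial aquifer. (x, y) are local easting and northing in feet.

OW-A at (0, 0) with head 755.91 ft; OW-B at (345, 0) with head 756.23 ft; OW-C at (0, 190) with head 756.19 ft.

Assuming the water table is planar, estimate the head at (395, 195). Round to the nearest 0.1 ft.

∂h/∂x = (756.23 − 755.91) / (345 − 0) = +0.0009275
∂h/∂y = (756.19 − 755.91) / (190 − 0) = +0.001474
h(395, 195) = 755.91 + (+0.0009275)·(395) + (+0.001474)·(195) = 755.91 +0.366 +0.287 = 756.564 ft.

756.6 ft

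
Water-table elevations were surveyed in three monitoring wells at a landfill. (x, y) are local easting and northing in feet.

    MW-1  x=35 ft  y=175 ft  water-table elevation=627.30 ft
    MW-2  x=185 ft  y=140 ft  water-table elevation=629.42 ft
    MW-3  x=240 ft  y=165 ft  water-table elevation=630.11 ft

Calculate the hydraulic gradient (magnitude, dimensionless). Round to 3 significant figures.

Differences from MW-1: to MW-2 (Δx, Δy, Δh) = (150, -35, +2.12); to MW-3 = (205, -10, +2.81).
Solve a·Δx + b·Δy = Δh: det = 150·(-10) − 205·(-35) = 5675.
∂h/∂x = [(+2.12)·(-10) − (+2.81)·(-35)] / 5675 = +0.01359
∂h/∂y = [150·(+2.81) − 205·(+2.12)] / 5675 = -0.002308
|∇h| = √(0.01359² + -0.002308²) = 0.01378

0.0138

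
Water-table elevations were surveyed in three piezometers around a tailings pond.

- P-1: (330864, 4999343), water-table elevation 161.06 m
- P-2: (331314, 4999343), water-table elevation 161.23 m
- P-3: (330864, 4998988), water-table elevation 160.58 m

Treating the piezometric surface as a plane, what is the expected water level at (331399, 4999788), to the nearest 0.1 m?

∂h/∂x = (161.23 − 161.06) / (331314 − 330864) = +0.0003778
∂h/∂y = (160.58 − 161.06) / (4998988 − 4999343) = +0.001352
h(331399, 4999788) = 161.06 + (+0.0003778)·(535) + (+0.001352)·(445) = 161.06 +0.202 +0.602 = 161.864 m.

161.9 m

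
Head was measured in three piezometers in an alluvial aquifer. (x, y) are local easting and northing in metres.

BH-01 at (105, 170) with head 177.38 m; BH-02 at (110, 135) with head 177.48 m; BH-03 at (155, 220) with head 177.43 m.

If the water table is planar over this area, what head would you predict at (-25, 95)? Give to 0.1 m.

177.1 m

Taking BH-01 as reference: BH-02−BH-01 = (5, -35, +0.10); BH-03−BH-01 = (50, 50, +0.05).
Determinant of the coordinate differences = 5·50 − 50·(-35) = 2000.
∂h/∂x = [(+0.10)·50 − (+0.05)·(-35)] / 2000 = +0.003375
∂h/∂y = [5·(+0.05) − 50·(+0.10)] / 2000 = -0.002375
h(-25, 95) = 177.38 + (+0.003375)·(-130) + (-0.002375)·(-75) = 177.38 -0.439 +0.178 = 177.119 m.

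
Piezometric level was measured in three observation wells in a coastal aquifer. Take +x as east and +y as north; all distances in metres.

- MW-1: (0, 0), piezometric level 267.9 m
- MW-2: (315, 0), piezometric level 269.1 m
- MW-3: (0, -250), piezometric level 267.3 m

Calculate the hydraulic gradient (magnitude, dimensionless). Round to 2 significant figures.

∂h/∂x = (269.1 − 267.9) / (315 − 0) = +0.003810
∂h/∂y = (267.3 − 267.9) / (-250 − 0) = +0.002400
|∇h| = √(0.003810² + 0.002400²) = 0.004503

0.0045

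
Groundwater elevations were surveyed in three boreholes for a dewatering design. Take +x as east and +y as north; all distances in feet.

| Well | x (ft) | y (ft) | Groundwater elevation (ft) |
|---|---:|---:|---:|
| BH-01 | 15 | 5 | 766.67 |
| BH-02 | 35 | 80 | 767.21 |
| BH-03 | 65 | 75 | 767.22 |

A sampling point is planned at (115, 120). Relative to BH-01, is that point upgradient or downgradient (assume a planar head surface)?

With h = a·x + b·y + c and BH-01 as origin, the differences give:
  20·a + 75·b = +0.54
  50·a + 70·b = +0.55
Eliminate b (×70 and ×75, subtract): -2350·a = -3.450 → a = ∂h/∂x = +0.001468
Back-substitute: b = ∂h/∂y = +0.006809.
Head at (115, 120) = 766.67 + (+0.001468)·(100) + (+0.006809)·(115) = 767.60 ft.
That is higher than the 766.67 ft at BH-01, so the point is upgradient.

upgradient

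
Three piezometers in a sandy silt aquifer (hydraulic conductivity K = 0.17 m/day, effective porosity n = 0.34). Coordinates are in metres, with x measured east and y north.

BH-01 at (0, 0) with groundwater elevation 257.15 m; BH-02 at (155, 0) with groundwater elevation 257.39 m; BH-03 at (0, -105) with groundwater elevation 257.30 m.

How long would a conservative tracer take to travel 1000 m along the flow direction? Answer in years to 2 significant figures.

2600 years

∂h/∂x = (257.39 − 257.15) / (155 − 0) = +0.001548
∂h/∂y = (257.30 − 257.15) / (-105 − 0) = -0.001429
|∇h| = √(0.001548² + -0.001429²) = 0.002107
Seepage velocity v = K·i/n = 0.17 × 0.002107 / 0.34 = 0.001053 m/day.
t = 1000 / 0.001053 = 9.497e+05 days = 2.6e+03 years.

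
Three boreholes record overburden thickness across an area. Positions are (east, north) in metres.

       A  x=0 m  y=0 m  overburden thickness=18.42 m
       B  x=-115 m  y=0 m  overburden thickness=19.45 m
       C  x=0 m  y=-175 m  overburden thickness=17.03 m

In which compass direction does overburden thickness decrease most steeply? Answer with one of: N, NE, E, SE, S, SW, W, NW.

∂d/∂x = (19.45 − 18.42) / (-115 − 0) = -0.008957
∂d/∂y = (17.03 − 18.42) / (-175 − 0) = +0.007943
Steepest decrease is along −∇f = (+0.008957 E, -0.007943 N) → southeast.

SE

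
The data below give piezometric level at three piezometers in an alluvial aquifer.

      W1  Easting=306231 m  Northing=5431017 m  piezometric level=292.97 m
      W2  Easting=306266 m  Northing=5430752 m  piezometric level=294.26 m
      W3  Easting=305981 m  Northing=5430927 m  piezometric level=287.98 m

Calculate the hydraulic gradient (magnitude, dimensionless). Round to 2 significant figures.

Three-point gradient (reference W1): Δ to W2 = (35, -265, +1.29), Δ to W3 = (-250, -90, -4.99).
∂h/∂x = +0.02073, ∂h/∂y = -0.002130 (det = -69400).
|∇h| = √(0.02073² + -0.002130²) = 0.02084

0.021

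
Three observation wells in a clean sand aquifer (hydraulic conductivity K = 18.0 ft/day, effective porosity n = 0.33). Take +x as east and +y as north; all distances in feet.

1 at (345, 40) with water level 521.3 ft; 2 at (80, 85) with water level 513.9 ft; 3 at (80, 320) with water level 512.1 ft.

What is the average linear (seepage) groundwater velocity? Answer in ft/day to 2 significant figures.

With h = a·x + b·y + c and 1 as origin, the differences give:
  (-265)·a + 45·b = -7.4
  (-265)·a + 280·b = -9.2
Eliminate b (×280 and ×45, subtract): -62275·a = -1658.00 → a = ∂h/∂x = +0.02662
Back-substitute: b = ∂h/∂y = -0.007660.
|∇h| = √(0.02662² + -0.007660²) = 0.0277
Seepage velocity v = K·i/n = 18.0 × 0.0277 / 0.33 = 1.511 ft/day.

1.5 ft/day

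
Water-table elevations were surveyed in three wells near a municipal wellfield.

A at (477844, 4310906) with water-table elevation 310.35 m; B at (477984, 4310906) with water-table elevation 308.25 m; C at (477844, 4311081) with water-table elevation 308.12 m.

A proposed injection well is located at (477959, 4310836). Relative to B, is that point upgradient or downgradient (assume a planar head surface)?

upgradient

∂h/∂x = (308.25 − 310.35) / (477984 − 477844) = -0.01500
∂h/∂y = (308.12 − 310.35) / (4311081 − 4310906) = -0.01274
Head at (477959, 4310836) = 310.35 + (-0.01500)·(115) + (-0.01274)·(-70) = 309.52 m.
That is higher than the 308.25 m at B, so the point is upgradient.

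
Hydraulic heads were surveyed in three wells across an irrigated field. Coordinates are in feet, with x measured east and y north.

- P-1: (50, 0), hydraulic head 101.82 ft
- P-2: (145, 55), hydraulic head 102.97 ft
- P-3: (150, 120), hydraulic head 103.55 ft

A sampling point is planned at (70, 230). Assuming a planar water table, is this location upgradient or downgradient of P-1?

Taking P-1 as reference: P-2−P-1 = (95, 55, +1.15); P-3−P-1 = (100, 120, +1.73).
Solve a·Δx + b·Δy = Δh: det = 95·120 − 100·55 = 5900.
∂h/∂x = [(+1.15)·120 − (+1.73)·55] / 5900 = +0.007263
∂h/∂y = [95·(+1.73) − 100·(+1.15)] / 5900 = +0.008364
Head at (70, 230) = 101.82 + (+0.007263)·(20) + (+0.008364)·(230) = 103.89 ft.
That is higher than the 101.82 ft at P-1, so the point is upgradient.

upgradient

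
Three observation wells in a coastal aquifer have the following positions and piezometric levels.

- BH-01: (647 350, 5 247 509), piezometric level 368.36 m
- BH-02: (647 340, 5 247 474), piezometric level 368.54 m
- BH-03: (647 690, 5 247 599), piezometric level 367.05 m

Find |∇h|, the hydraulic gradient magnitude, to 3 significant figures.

Taking BH-01 as reference: BH-02−BH-01 = (-10, -35, +0.18); BH-03−BH-01 = (340, 90, -1.31).
Solve a·Δx + b·Δy = Δh: det = (-10)·90 − 340·(-35) = 11000.
∂h/∂x = [(+0.18)·90 − (-1.31)·(-35)] / 11000 = -0.002695
∂h/∂y = [(-10)·(-1.31) − 340·(+0.18)] / 11000 = -0.004373
|∇h| = √(-0.002695² + -0.004373²) = 0.005137

0.00514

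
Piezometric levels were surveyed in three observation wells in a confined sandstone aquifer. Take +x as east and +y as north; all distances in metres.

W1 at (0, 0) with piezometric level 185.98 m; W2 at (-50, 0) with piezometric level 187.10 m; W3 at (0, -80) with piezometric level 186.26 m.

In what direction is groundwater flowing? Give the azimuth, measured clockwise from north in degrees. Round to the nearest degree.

081°

∂h/∂x = (187.10 − 185.98) / (-50 − 0) = -0.02240
∂h/∂y = (186.26 − 185.98) / (-80 − 0) = -0.003500
Flow direction (−∇h) has components (+0.02240 E, +0.003500 N).
Azimuth = atan2(E, N) = atan2(+0.02240, +0.003500) = 81.1° ≈ 081°.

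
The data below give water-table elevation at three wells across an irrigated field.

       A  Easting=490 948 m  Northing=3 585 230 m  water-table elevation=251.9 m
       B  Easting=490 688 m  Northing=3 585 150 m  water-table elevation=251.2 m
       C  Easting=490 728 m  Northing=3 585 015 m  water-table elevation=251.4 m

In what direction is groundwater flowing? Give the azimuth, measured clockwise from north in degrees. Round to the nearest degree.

Three-point gradient (reference A): Δ to B = (-260, -80, -0.7), Δ to C = (-220, -215, -0.5).
∂h/∂x = +0.002885, ∂h/∂y = -0.0006266 (det = 38300).
Flow direction (−∇h) has components (-0.002885 E, +0.0006266 N).
Azimuth = atan2(E, N) = atan2(-0.002885, +0.0006266) = 282.3° ≈ 282°.

282°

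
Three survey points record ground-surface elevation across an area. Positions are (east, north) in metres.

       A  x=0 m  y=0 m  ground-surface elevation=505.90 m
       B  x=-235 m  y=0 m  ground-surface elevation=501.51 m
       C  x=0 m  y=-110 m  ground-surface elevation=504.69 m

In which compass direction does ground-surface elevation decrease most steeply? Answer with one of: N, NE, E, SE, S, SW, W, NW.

∂z/∂x = (501.51 − 505.90) / (-235 − 0) = +0.01868
∂z/∂y = (504.69 − 505.90) / (-110 − 0) = +0.01100
Steepest decrease is along −∇f = (-0.01868 E, -0.01100 N) → southwest.

SW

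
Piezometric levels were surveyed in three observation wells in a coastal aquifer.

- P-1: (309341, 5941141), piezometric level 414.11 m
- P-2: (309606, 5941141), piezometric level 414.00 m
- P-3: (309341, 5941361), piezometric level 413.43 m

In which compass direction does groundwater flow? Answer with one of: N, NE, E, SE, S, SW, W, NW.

∂h/∂x = (414.00 − 414.11) / (309606 − 309341) = -0.0004151
∂h/∂y = (413.43 − 414.11) / (5941361 − 5941141) = -0.003091
Flow = −∇h = (+0.0004151 east, +0.003091 north), which points north.

N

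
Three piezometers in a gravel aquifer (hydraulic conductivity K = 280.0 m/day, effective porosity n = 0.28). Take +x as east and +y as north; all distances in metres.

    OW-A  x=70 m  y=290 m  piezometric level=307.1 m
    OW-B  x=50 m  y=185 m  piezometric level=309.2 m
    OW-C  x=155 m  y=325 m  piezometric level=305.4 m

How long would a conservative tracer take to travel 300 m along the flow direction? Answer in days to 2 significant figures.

Three-point gradient (reference OW-A): Δ to OW-B = (-20, -105, +2.1), Δ to OW-C = (85, 35, -1.7).
∂h/∂x = -0.01277, ∂h/∂y = -0.01757 (det = 8225).
|∇h| = √(-0.01277² + -0.01757²) = 0.02172
Seepage velocity v = K·i/n = 280.0 × 0.02172 / 0.28 = 21.72 m/day.
t = 300 / 21.72 = 13.81 days.

14 days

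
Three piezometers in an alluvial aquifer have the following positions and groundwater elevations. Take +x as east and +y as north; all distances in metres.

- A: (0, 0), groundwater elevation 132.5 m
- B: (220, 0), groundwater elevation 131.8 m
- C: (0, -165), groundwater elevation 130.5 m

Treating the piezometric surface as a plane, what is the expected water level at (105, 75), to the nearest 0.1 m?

133.1 m

∂h/∂x = (131.8 − 132.5) / (220 − 0) = -0.003182
∂h/∂y = (130.5 − 132.5) / (-165 − 0) = +0.01212
h(105, 75) = 132.5 + (-0.003182)·(105) + (+0.01212)·(75) = 132.5 -0.334 +0.909 = 133.075 m.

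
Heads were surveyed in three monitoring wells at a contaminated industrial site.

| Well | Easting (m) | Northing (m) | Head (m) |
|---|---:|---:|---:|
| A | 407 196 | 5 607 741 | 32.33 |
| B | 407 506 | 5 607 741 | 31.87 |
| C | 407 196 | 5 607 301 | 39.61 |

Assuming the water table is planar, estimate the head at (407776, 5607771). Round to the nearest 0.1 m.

31.0 m

∂h/∂x = (31.87 − 32.33) / (407506 − 407196) = -0.001484
∂h/∂y = (39.61 − 32.33) / (5607301 − 5607741) = -0.01655
h(407776, 5607771) = 32.33 + (-0.001484)·(580) + (-0.01655)·(30) = 32.33 -0.861 -0.496 = 30.973 m.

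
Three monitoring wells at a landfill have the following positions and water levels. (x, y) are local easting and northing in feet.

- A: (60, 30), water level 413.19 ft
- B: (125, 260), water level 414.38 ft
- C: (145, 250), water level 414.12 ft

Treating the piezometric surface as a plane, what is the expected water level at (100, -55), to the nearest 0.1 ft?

Differences from A: to B (Δx, Δy, Δh) = (65, 230, +1.19); to C = (85, 220, +0.93).
Solve a·Δx + b·Δy = Δh: det = 65·220 − 85·230 = -5250.
∂h/∂x = [(+1.19)·220 − (+0.93)·230] / -5250 = -0.009124
∂h/∂y = [65·(+0.93) − 85·(+1.19)] / -5250 = +0.007752
h(100, -55) = 413.19 + (-0.009124)·(40) + (+0.007752)·(-85) = 413.19 -0.365 -0.659 = 412.166 ft.

412.2 ft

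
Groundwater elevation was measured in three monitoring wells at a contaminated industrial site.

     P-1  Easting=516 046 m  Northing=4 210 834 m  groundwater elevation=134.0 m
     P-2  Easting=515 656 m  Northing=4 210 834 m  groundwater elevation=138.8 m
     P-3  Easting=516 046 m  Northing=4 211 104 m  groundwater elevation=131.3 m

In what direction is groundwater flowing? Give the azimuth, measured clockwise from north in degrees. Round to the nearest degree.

∂h/∂x = (138.8 − 134.0) / (515656 − 516046) = -0.01231
∂h/∂y = (131.3 − 134.0) / (4211104 − 4210834) = -0.010000
Flow direction (−∇h) has components (+0.01231 E, +0.010000 N).
Azimuth = atan2(E, N) = atan2(+0.01231, +0.010000) = 50.9° ≈ 051°.

051°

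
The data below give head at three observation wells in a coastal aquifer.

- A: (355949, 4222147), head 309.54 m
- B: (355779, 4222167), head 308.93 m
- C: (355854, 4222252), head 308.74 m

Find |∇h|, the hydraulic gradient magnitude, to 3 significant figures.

Three-point gradient (reference A): Δ to B = (-170, 20, -0.61), Δ to C = (-95, 105, -0.80).
∂h/∂x = +0.003013, ∂h/∂y = -0.004893 (det = -15950).
|∇h| = √(0.003013² + -0.004893²) = 0.005746

0.00575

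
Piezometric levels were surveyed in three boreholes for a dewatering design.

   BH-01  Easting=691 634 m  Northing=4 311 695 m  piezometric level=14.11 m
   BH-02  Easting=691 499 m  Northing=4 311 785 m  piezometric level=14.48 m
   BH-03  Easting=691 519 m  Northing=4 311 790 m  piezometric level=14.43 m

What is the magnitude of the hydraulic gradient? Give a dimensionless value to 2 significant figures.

0.0026

Differences from BH-01: to BH-02 (Δx, Δy, Δh) = (-135, 90, +0.37); to BH-03 = (-115, 95, +0.32).
Determinant of the coordinate differences = (-135)·95 − (-115)·90 = -2475.
∂h/∂x = [(+0.37)·95 − (+0.32)·90] / -2475 = -0.002566
∂h/∂y = [(-135)·(+0.32) − (-115)·(+0.37)] / -2475 = +0.0002626
|∇h| = √(-0.002566² + 0.0002626²) = 0.002579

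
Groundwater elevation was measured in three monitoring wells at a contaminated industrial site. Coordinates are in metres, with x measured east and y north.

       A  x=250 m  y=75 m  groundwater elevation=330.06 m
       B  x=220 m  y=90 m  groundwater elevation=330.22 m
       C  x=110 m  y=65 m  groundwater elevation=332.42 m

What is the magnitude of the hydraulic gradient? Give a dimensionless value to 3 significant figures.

Taking A as reference: B−A = (-30, 15, +0.16); C−A = (-140, -10, +2.36).
Solve a·Δx + b·Δy = Δh: det = (-30)·(-10) − (-140)·15 = 2400.
∂h/∂x = [(+0.16)·(-10) − (+2.36)·15] / 2400 = -0.01542
∂h/∂y = [(-30)·(+2.36) − (-140)·(+0.16)] / 2400 = -0.02017
|∇h| = √(-0.01542² + -0.02017²) = 0.02539

0.0254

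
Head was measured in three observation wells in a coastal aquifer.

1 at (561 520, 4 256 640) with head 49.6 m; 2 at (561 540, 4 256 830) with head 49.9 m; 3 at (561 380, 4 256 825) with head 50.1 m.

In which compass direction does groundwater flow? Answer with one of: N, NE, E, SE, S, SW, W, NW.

With h = a·x + b·y + c and 1 as origin, the differences give:
  20·a + 190·b = +0.3
  (-140)·a + 185·b = +0.5
Eliminate b (×185 and ×190, subtract): 30300·a = -39.50 → a = ∂h/∂x = -0.001304
Back-substitute: b = ∂h/∂y = +0.001716.
Flow = −∇h = (+0.001304 east, -0.001716 north), which points southeast.

SE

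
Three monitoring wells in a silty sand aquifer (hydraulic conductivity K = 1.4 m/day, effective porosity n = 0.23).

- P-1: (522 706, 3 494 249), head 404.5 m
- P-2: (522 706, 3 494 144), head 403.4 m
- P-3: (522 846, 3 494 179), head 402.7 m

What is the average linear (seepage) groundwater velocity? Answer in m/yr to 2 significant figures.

29 m/yr

Three-point gradient (reference P-1): Δ to P-2 = (0, -105, -1.1), Δ to P-3 = (140, -70, -1.8).
∂h/∂x = -0.007619, ∂h/∂y = +0.01048 (det = 14700).
|∇h| = √(-0.007619² + 0.01048²) = 0.01296
Seepage velocity v = K·i/n = 1.4 × 0.01296 / 0.23 = 0.07889 m/day = 28.81 m/yr.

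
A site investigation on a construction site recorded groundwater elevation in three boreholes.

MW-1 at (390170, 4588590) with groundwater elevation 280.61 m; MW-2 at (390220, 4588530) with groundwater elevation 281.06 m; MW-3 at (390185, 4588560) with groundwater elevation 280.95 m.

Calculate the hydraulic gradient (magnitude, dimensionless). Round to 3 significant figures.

Taking MW-1 as reference: MW-2−MW-1 = (50, -60, +0.45); MW-3−MW-1 = (15, -30, +0.34).
Determinant of the coordinate differences = 50·(-30) − 15·(-60) = -600.
∂h/∂x = [(+0.45)·(-30) − (+0.34)·(-60)] / -600 = -0.01150
∂h/∂y = [50·(+0.34) − 15·(+0.45)] / -600 = -0.01708
|∇h| = √(-0.01150² + -0.01708²) = 0.02059

0.0206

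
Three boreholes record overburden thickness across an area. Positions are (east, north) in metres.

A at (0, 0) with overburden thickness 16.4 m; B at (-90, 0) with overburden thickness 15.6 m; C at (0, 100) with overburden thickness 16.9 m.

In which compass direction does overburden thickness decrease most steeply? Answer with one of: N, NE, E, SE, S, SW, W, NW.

SW

∂d/∂x = (15.6 − 16.4) / (-90 − 0) = +0.008889
∂d/∂y = (16.9 − 16.4) / (100 − 0) = +0.005000
Steepest decrease is along −∇f = (-0.008889 E, -0.005000 N) → southwest.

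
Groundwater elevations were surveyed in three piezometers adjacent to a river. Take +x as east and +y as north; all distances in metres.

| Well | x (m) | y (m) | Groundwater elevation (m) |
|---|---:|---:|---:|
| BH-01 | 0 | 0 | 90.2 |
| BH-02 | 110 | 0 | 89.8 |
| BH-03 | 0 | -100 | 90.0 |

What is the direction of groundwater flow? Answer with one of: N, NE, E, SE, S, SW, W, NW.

SE

∂h/∂x = (89.8 − 90.2) / (110 − 0) = -0.003636
∂h/∂y = (90.0 − 90.2) / (-100 − 0) = +0.002000
Flow = −∇h = (+0.003636 east, -0.002000 north), which points southeast.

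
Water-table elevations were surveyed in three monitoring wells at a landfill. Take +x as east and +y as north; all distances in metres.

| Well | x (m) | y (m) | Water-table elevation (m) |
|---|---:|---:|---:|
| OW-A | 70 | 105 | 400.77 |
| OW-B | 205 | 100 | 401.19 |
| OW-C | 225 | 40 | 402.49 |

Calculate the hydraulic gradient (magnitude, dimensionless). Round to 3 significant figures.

0.0210

With h = a·x + b·y + c and OW-A as origin, the differences give:
  135·a + (-5)·b = +0.42
  155·a + (-65)·b = +1.72
Eliminate b (×(-65) and ×(-5), subtract): -8000·a = -18.700 → a = ∂h/∂x = +0.002338
Back-substitute: b = ∂h/∂y = -0.02089.
|∇h| = √(0.002338² + -0.02089²) = 0.02102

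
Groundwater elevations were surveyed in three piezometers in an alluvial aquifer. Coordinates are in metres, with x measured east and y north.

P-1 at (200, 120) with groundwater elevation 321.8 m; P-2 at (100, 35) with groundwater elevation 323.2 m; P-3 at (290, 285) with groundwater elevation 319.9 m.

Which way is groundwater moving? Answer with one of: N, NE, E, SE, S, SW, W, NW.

Differences from P-1: to P-2 (Δx, Δy, Δh) = (-100, -85, +1.4); to P-3 = (90, 165, -1.9).
Determinant of the coordinate differences = (-100)·165 − 90·(-85) = -8850.
∂h/∂x = [(+1.4)·165 − (-1.9)·(-85)] / -8850 = -0.007853
∂h/∂y = [(-100)·(-1.9) − 90·(+1.4)] / -8850 = -0.007232
Flow = −∇h = (+0.007853 east, +0.007232 north), which points northeast.

NE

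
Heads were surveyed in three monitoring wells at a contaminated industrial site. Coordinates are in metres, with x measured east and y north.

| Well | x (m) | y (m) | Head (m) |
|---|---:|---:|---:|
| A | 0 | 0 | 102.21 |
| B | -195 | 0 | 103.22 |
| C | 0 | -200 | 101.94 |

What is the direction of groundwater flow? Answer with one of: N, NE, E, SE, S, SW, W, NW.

E

∂h/∂x = (103.22 − 102.21) / (-195 − 0) = -0.005179
∂h/∂y = (101.94 − 102.21) / (-200 − 0) = +0.001350
Flow = −∇h = (+0.005179 east, -0.001350 north), which points east.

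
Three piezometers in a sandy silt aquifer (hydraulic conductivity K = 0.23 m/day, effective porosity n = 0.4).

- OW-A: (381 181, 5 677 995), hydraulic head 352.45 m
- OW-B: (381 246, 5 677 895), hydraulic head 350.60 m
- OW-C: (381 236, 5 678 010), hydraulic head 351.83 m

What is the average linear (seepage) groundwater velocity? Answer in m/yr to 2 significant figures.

3.5 m/yr

Differences from OW-A: to OW-B (Δx, Δy, Δh) = (65, -100, -1.85); to OW-C = (55, 15, -0.62).
Determinant of the coordinate differences = 65·15 − 55·(-100) = 6475.
∂h/∂x = [(-1.85)·15 − (-0.62)·(-100)] / 6475 = -0.01386
∂h/∂y = [65·(-0.62) − 55·(-1.85)] / 6475 = +0.009490
|∇h| = √(-0.01386² + 0.009490²) = 0.0168
Seepage velocity v = K·i/n = 0.23 × 0.0168 / 0.4 = 0.00966 m/day = 3.528 m/yr.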